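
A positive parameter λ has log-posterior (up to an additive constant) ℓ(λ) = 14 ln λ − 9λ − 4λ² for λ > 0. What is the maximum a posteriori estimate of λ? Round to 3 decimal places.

λ̂_MAP = 0.875

ℓ'(λ) = 14/λ − 9 − 8λ. Setting this to zero and multiplying by λ: 8λ² + 9λ − 14 = 0.
λ = (−9 + √(9² + 4·8·14)) / (2·8) = (−9 + √529) / 16 = (−9 + 23)/16 = 7/8.
ℓ''(λ) = −14/λ² − 8 < 0, confirming a maximum.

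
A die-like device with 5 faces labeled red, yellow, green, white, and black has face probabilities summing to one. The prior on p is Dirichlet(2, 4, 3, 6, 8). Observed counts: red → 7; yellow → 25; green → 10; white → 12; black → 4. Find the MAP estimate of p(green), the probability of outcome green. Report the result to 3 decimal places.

The posterior is Dirichlet(αᵢ + nᵢ) = Dirichlet(9, 29, 13, 18, 12).
For a Dirichlet(a₁,…,a_K) with all aᵢ > 1, the mode has j-th component (aⱼ − 1)/(Σaᵢ − K).
Here Σaᵢ = 81 and K = 5, so p(green) = (13 − 1)/(81 − 5) = 12/76 ≈ 0.158.

MAP estimate of p(green) = 0.158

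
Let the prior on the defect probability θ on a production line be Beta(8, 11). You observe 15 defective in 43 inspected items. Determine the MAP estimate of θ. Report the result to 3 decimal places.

Prior: Beta(8, 11).
Data: 15 successes in 43 trials. The binomial likelihood contributes θ^15(1−θ)^28, so the posterior is Beta(8+15, 11+28) = Beta(23, 39).
For Beta(a, b) with a, b > 1 the mode is (a−1)/(a+b−2) = 22/60 ≈ 0.367.

θ̂_MAP = 0.367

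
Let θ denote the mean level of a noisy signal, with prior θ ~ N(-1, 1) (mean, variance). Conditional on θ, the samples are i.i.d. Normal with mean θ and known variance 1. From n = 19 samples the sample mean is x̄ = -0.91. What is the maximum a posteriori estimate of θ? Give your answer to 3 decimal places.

θ̂_MAP = -0.915

n = 19, x̄ = -0.91.
For a Normal prior and Normal likelihood with known variance, the posterior is Normal; its mode equals its mean, the precision-weighted average.
Prior precision 1/σ₀² = 1/1 = 1; data precision n/σ² = 19/1 = 19.
θ̂ = (1·(-1) + 19·(-0.91)) / (1 + 19) = (-18.29)/20 = -0.9145 ≈ -0.915.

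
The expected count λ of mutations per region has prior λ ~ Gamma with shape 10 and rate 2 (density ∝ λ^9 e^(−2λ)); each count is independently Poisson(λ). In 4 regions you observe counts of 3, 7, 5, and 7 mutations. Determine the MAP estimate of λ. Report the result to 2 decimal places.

Σxᵢ = 3+7+5+7 = 22, with n = 4.
Posterior ∝ λ^9e^(−2λ) · λ^22e^(−4λ) = λ^31e^(−6λ), i.e. Gamma(shape=32, rate=6).
The mode of a Gamma(a, b) with a ≥ 1 (shape–rate) is (a−1)/b = 31/6 ≈ 5.17.

λ̂_MAP = 5.17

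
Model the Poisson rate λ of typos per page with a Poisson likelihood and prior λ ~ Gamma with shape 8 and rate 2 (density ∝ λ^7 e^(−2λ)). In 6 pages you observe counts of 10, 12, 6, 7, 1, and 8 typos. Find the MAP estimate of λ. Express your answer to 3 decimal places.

Σxᵢ = 10+12+6+7+1+8 = 44, with n = 6.
Posterior ∝ λ^7e^(−2λ) · λ^44e^(−6λ) = λ^51e^(−8λ), i.e. Gamma(shape=52, rate=8).
The mode of a Gamma(a, b) with a ≥ 1 (shape–rate) is (a−1)/b = 51/8 ≈ 6.375.

λ̂_MAP = 6.375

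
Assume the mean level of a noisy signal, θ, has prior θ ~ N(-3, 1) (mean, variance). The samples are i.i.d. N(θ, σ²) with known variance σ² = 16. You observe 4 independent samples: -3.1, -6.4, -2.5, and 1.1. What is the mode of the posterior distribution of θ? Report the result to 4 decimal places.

n = 4; x̄ = ((-3.1) + (-6.4) + (-2.5) + 1.1)/4 = -10.9/4 = -2.725.
For a Normal prior and Normal likelihood with known variance, the posterior is Normal; its mode equals its mean, the precision-weighted average.
Prior precision 1/σ₀² = 1/1 = 1; data precision n/σ² = 4/16 = 0.25.
θ̂ = (1·(-3) + 0.25·(-2.725)) / (1 + 0.25) = (-3.68125)/1.25 = -2.9450.

θ̂_MAP = -2.9450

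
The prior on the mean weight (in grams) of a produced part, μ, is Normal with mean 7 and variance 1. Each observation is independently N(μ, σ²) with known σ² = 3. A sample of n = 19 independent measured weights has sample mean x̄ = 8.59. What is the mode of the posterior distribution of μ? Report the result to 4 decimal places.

n = 19, x̄ = 8.59.
For a Normal prior and Normal likelihood with known variance, the posterior is Normal; its mode equals its mean, the precision-weighted average.
Prior precision 1/σ₀² = 1/1 = 1; data precision n/σ² = 19/3.
μ̂ = (1·7 + (19/3)·8.59) / (1 + 19/3) = (18421/300)/(22/3) = 18421/2200 ≈ 8.3732.

μ̂_MAP = 8.3732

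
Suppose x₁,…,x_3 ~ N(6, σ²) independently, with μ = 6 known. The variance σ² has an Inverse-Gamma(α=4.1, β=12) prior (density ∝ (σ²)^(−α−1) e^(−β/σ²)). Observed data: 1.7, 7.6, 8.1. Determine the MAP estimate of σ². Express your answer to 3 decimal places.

Sum of squared deviations about the known mean: SS = (1.7−6)² + (7.6−6)² + (8.1−6)² = 25.46.
The Normal likelihood contributes (σ²)^(−n/2) exp(−SS/(2σ²)), so the posterior is Inverse-Gamma(α + n/2, β + SS/2) = Inverse-Gamma(5.6, 24.73).
The mode of Inverse-Gamma(a, b) is b/(a+1) = 24.73/6.6 ≈ 3.747.

σ̂²_MAP = 3.747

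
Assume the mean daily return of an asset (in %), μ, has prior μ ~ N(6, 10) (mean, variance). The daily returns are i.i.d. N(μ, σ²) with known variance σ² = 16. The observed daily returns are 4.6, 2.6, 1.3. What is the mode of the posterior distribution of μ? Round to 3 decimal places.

n = 3; x̄ = (4.6 + 2.6 + 1.3)/3 = 8.5/3 = 17/6 ≈ 2.8333.
For a Normal prior and Normal likelihood with known variance, the posterior is Normal; its mode equals its mean, the precision-weighted average.
Prior precision 1/σ₀² = 1/10 = 0.1; data precision n/σ² = 3/16 = 0.1875.
μ̂ = (0.1·6 + 0.1875·(17/6)) / (0.1 + 0.1875) = 1.13125/0.2875 = 181/46 ≈ 3.935.

μ̂_MAP = 3.935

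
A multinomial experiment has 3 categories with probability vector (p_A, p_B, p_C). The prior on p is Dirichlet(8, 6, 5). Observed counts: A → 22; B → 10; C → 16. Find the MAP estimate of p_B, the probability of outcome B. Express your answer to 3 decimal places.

MAP estimate of p_B = 0.234

The posterior is Dirichlet(αᵢ + nᵢ) = Dirichlet(30, 16, 21).
For a Dirichlet(a₁,…,a_K) with all aᵢ > 1, the mode has j-th component (aⱼ − 1)/(Σaᵢ − K).
Here Σaᵢ = 67 and K = 3, so p_B = (16 − 1)/(67 − 3) = 15/64 ≈ 0.234.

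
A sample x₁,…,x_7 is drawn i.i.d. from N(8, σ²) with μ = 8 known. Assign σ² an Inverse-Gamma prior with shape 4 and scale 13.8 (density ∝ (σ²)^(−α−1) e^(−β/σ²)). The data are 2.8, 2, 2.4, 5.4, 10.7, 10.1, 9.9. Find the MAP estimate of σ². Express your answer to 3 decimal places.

Sum of squared deviations about the known mean: SS = (2.8−8)² + (2−8)² + (2.4−8)² + (5.4−8)² + (10.7−8)² + (10.1−8)² + (9.9−8)² = 116.47.
The Normal likelihood contributes (σ²)^(−n/2) exp(−SS/(2σ²)), so the posterior is Inverse-Gamma(α + n/2, β + SS/2) = Inverse-Gamma(7.5, 72.035).
The mode of Inverse-Gamma(a, b) is b/(a+1) = 72.035/8.5 ≈ 8.475.

σ̂²_MAP = 8.475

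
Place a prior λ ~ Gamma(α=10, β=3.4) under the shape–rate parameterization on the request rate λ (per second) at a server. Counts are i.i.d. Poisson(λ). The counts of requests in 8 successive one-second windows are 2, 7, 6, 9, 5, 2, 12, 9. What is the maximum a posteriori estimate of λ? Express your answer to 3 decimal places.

λ̂_MAP = 5.351

Σxᵢ = 2+7+6+9+5+2+12+9 = 52, with n = 8.
Posterior ∝ λ^9e^(−3.4λ) · λ^52e^(−8λ) = λ^61e^(−11.4λ), i.e. Gamma(shape=62, rate=11.4).
The mode of a Gamma(a, b) with a ≥ 1 (shape–rate) is (a−1)/b = 61/11.4 ≈ 5.351.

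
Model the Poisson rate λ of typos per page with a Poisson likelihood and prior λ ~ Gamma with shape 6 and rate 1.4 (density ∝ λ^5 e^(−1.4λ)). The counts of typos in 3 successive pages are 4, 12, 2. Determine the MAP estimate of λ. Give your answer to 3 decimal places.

Σxᵢ = 4+12+2 = 18, with n = 3.
Posterior ∝ λ^5e^(−1.4λ) · λ^18e^(−3λ) = λ^23e^(−4.4λ), i.e. Gamma(shape=24, rate=4.4).
The mode of a Gamma(a, b) with a ≥ 1 (shape–rate) is (a−1)/b = 23/4.4 ≈ 5.227.

λ̂_MAP = 5.227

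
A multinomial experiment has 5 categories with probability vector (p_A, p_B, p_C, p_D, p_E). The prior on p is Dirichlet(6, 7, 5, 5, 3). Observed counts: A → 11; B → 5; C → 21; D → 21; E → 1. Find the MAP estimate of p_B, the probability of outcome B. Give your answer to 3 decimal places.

MAP estimate of p_B = 0.138

The posterior is Dirichlet(αᵢ + nᵢ) = Dirichlet(17, 12, 26, 26, 4).
For a Dirichlet(a₁,…,a_K) with all aᵢ > 1, the mode has j-th component (aⱼ − 1)/(Σaᵢ − K).
Here Σaᵢ = 85 and K = 5, so p_B = (12 − 1)/(85 − 5) = 11/80 ≈ 0.138.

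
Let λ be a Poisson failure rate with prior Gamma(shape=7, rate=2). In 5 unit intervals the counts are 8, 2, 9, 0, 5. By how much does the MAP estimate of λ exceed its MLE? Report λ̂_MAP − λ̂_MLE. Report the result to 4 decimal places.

MAP − MLE = -0.5143

Σxᵢ = 24. Posterior is Gamma(31, 7); MAP = (31−1)/7 = 30/7 ≈ 4.28571.
MLE = x̄ = 24/5 ≈ 4.80000.
Difference = 30/7 − 24/5 = -18/35 ≈ -0.5143.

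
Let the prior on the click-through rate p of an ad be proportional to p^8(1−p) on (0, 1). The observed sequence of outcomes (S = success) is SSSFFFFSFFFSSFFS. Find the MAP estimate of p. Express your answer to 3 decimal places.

The prior density ∝ p^8(1−p)^1 is the kernel of Beta(9, 2).
Data: 7 successes in 16 trials (from the sequence). The binomial likelihood contributes p^7(1−p)^9, so the posterior is Beta(9+7, 2+9) = Beta(16, 11).
For Beta(a, b) with a, b > 1 the mode is (a−1)/(a+b−2) = 15/25 ≈ 0.600.

p̂_MAP = 0.600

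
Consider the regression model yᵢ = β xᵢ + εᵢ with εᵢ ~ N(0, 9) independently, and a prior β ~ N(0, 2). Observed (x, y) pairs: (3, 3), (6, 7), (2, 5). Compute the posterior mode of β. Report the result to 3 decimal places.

log p(β | y) = −Σ(yᵢ − βxᵢ)²/(2·9) − β²/(2·2) + const.
Setting the derivative to zero: Σxᵢ(yᵢ − βxᵢ)/9 − β/2 = 0, so β = Σxᵢyᵢ / (Σxᵢ² + σ²/τ²).
Σxᵢyᵢ = 3·3 + 6·7 + 2·5 = 61; Σxᵢ² = 49; σ²/τ² = 4.5.
β̂_MAP = 61 / (49 + 4.5) = 61/53.5 ≈ 1.140.

β̂_MAP = 1.140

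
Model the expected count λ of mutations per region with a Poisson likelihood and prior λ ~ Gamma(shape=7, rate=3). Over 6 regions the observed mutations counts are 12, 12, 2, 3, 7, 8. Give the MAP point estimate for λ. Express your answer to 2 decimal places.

Σxᵢ = 12+12+2+3+7+8 = 44, with n = 6.
Posterior ∝ λ^6e^(−3λ) · λ^44e^(−6λ) = λ^50e^(−9λ), i.e. Gamma(shape=51, rate=9).
The mode of a Gamma(a, b) with a ≥ 1 (shape–rate) is (a−1)/b = 50/9 ≈ 5.56.

λ̂_MAP = 5.56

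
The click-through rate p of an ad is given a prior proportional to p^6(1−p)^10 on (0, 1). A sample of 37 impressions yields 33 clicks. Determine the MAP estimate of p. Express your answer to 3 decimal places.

p̂_MAP = 0.736

The prior density ∝ p^6(1−p)^10 is the kernel of Beta(7, 11).
Data: 33 successes in 37 trials. The binomial likelihood contributes p^33(1−p)^4, so the posterior is Beta(7+33, 11+4) = Beta(40, 15).
For Beta(a, b) with a, b > 1 the mode is (a−1)/(a+b−2) = 39/53 ≈ 0.736.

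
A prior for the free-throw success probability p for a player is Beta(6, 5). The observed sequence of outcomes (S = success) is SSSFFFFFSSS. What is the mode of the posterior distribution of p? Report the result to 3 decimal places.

p̂_MAP = 0.550

Prior: Beta(6, 5).
Data: 6 successes in 11 trials (from the sequence). The binomial likelihood contributes p^6(1−p)^5, so the posterior is Beta(6+6, 5+5) = Beta(12, 10).
For Beta(a, b) with a, b > 1 the mode is (a−1)/(a+b−2) = 11/20 ≈ 0.550.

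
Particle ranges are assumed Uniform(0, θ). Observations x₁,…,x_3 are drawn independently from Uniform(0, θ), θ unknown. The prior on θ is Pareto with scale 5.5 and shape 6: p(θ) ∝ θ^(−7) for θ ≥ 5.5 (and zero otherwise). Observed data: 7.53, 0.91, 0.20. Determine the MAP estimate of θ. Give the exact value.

θ̂_MAP = 7.53

The Uniform(0, θ) likelihood is θ^(−n) for θ ≥ max(xᵢ), zero otherwise. Here max(xᵢ) = 7.53.
Posterior ∝ θ^(−7) · θ^(−3) = θ^(−10) on θ ≥ max(5.5, 7.53) = 7.53.
This density is strictly decreasing in θ, so the posterior mode lies at the lower boundary of the support.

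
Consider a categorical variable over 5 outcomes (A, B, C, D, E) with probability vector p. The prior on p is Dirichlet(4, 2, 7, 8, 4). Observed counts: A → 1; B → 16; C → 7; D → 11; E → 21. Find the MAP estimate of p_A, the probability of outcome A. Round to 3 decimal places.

MAP estimate of p_A = 0.053

The posterior is Dirichlet(αᵢ + nᵢ) = Dirichlet(5, 18, 14, 19, 25).
For a Dirichlet(a₁,…,a_K) with all aᵢ > 1, the mode has j-th component (aⱼ − 1)/(Σaᵢ − K).
Here Σaᵢ = 81 and K = 5, so p_A = (5 − 1)/(81 − 5) = 4/76 ≈ 0.053.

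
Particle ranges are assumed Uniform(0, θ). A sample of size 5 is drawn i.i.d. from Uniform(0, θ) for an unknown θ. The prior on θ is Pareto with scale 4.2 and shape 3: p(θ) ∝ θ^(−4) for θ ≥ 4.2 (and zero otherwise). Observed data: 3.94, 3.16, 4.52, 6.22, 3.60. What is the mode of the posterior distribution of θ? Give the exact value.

The Uniform(0, θ) likelihood is θ^(−n) for θ ≥ max(xᵢ), zero otherwise. Here max(xᵢ) = 6.22.
Posterior ∝ θ^(−4) · θ^(−5) = θ^(−9) on θ ≥ max(4.2, 6.22) = 6.22.
This density is strictly decreasing in θ, so the posterior mode lies at the lower boundary of the support.

θ̂_MAP = 6.22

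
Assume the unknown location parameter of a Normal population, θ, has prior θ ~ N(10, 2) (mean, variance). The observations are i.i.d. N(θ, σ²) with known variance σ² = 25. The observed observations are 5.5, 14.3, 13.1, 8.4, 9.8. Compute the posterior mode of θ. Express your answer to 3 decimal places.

θ̂_MAP = 10.063

n = 5; x̄ = (5.5 + 14.3 + 13.1 + 8.4 + 9.8)/5 = 51.1/5 = 10.22.
For a Normal prior and Normal likelihood with known variance, the posterior is Normal; its mode equals its mean, the precision-weighted average.
Prior precision 1/σ₀² = 1/2 = 0.5; data precision n/σ² = 5/25 = 0.2.
θ̂ = (0.5·10 + 0.2·10.22) / (0.5 + 0.2) = 7.044/0.7 = 1761/175 ≈ 10.063.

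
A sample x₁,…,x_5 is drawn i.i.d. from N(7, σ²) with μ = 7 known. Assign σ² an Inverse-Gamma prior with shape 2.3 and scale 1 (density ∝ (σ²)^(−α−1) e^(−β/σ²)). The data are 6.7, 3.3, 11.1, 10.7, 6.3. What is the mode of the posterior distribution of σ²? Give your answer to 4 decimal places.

σ̂²_MAP = 4.0319

Sum of squared deviations about the known mean: SS = (6.7−7)² + (3.3−7)² + (11.1−7)² + (10.7−7)² + (6.3−7)² = 44.77.
The Normal likelihood contributes (σ²)^(−n/2) exp(−SS/(2σ²)), so the posterior is Inverse-Gamma(α + n/2, β + SS/2) = Inverse-Gamma(4.8, 23.385).
The mode of Inverse-Gamma(a, b) is b/(a+1) = 23.385/5.8 ≈ 4.0319.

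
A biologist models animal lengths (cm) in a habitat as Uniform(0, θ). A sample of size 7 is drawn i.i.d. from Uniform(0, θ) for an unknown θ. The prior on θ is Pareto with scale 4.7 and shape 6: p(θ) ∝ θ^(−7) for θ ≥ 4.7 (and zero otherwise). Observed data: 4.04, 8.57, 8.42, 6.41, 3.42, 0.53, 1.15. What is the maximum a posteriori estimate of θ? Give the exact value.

The Uniform(0, θ) likelihood is θ^(−n) for θ ≥ max(xᵢ), zero otherwise. Here max(xᵢ) = 8.57.
Posterior ∝ θ^(−7) · θ^(−7) = θ^(−14) on θ ≥ max(4.7, 8.57) = 8.57.
This density is strictly decreasing in θ, so the posterior mode lies at the lower boundary of the support.

θ̂_MAP = 8.57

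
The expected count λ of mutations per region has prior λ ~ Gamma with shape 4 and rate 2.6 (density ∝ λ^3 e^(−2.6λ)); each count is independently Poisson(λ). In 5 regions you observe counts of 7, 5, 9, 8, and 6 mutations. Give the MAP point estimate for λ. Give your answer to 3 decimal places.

λ̂_MAP = 5.000

Σxᵢ = 7+5+9+8+6 = 35, with n = 5.
Posterior ∝ λ^3e^(−2.6λ) · λ^35e^(−5λ) = λ^38e^(−7.6λ), i.e. Gamma(shape=39, rate=7.6).
The mode of a Gamma(a, b) with a ≥ 1 (shape–rate) is (a−1)/b = 38/7.6 ≈ 5.000.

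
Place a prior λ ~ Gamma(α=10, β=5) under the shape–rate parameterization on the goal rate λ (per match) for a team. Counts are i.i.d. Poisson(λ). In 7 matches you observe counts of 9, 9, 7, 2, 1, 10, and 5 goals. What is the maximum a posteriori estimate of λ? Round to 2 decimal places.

Σxᵢ = 9+9+7+2+1+10+5 = 43, with n = 7.
Posterior ∝ λ^9e^(−5λ) · λ^43e^(−7λ) = λ^52e^(−12λ), i.e. Gamma(shape=53, rate=12).
The mode of a Gamma(a, b) with a ≥ 1 (shape–rate) is (a−1)/b = 52/12 ≈ 4.33.

λ̂_MAP = 4.33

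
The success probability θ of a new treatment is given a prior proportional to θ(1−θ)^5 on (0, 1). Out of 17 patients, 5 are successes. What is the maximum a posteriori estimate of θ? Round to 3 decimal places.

θ̂_MAP = 0.261

The prior density ∝ θ(1−θ)^5 is the kernel of Beta(2, 6).
Data: 5 successes in 17 trials. The binomial likelihood contributes θ^5(1−θ)^12, so the posterior is Beta(2+5, 6+12) = Beta(7, 18).
For Beta(a, b) with a, b > 1 the mode is (a−1)/(a+b−2) = 6/23 ≈ 0.261.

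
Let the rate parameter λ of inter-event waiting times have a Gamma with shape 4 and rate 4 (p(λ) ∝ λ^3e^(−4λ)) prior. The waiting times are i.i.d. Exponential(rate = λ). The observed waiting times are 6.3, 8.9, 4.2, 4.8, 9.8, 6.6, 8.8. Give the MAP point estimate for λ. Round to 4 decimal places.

The Exponential(rate=λ) likelihood is ∝ λ^n e^(−λΣtᵢ). Here n = 7 and Σtᵢ = 6.3 + 8.9 + 4.2 + 4.8 + 9.8 + 6.6 + 8.8 = 49.4.
Posterior ∝ λ^3e^(−4λ) · λ^7e^(−49.4λ) = λ^10e^(−53.4λ), i.e. Gamma(11, 53.4).
Mode = (a−1)/b = 10/53.4 ≈ 0.1873.

λ̂_MAP = 0.1873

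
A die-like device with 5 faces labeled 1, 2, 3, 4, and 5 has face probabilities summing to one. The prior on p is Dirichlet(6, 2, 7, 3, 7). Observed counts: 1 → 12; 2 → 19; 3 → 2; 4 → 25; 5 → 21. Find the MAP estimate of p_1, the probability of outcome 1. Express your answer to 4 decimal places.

MAP estimate: 0.1717

The posterior is Dirichlet(αᵢ + nᵢ) = Dirichlet(18, 21, 9, 28, 28).
For a Dirichlet(a₁,…,a_K) with all aᵢ > 1, the mode has j-th component (aⱼ − 1)/(Σaᵢ − K).
Here Σaᵢ = 104 and K = 5, so p_1 = (18 − 1)/(104 − 5) = 17/99 ≈ 0.1717.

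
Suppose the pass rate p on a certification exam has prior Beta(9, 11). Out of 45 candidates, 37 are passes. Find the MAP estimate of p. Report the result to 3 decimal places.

Prior: Beta(9, 11).
Data: 37 successes in 45 trials. The binomial likelihood contributes p^37(1−p)^8, so the posterior is Beta(9+37, 11+8) = Beta(46, 19).
For Beta(a, b) with a, b > 1 the mode is (a−1)/(a+b−2) = 45/63 ≈ 0.714.

p̂_MAP = 0.714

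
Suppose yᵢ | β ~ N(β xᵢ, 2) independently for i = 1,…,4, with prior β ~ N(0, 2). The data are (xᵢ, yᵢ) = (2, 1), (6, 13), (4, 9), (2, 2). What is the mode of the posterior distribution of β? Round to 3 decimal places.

β̂_MAP = 1.967

log p(β | y) = −Σ(yᵢ − βxᵢ)²/(2·2) − β²/(2·2) + const.
Setting the derivative to zero: Σxᵢ(yᵢ − βxᵢ)/2 − β/2 = 0, so β = Σxᵢyᵢ / (Σxᵢ² + σ²/τ²).
Σxᵢyᵢ = 2·1 + 6·13 + 4·9 + 2·2 = 120; Σxᵢ² = 60; σ²/τ² = 1.
β̂_MAP = 120 / (60 + 1) = 120/61 ≈ 1.967.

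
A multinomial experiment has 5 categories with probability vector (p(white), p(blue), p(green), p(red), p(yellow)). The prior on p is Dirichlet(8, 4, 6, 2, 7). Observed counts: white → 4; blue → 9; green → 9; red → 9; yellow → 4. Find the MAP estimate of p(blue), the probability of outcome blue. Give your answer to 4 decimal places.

MAP estimate of p(blue) = 0.2105

The posterior is Dirichlet(αᵢ + nᵢ) = Dirichlet(12, 13, 15, 11, 11).
For a Dirichlet(a₁,…,a_K) with all aᵢ > 1, the mode has j-th component (aⱼ − 1)/(Σaᵢ − K).
Here Σaᵢ = 62 and K = 5, so p(blue) = (13 − 1)/(62 − 5) = 12/57 ≈ 0.2105.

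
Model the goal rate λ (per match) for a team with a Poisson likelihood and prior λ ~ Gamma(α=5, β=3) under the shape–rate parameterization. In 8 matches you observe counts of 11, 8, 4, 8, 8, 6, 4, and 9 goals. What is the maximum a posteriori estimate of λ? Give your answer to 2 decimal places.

Σxᵢ = 11+8+4+8+8+6+4+9 = 58, with n = 8.
Posterior ∝ λ^4e^(−3λ) · λ^58e^(−8λ) = λ^62e^(−11λ), i.e. Gamma(shape=63, rate=11).
The mode of a Gamma(a, b) with a ≥ 1 (shape–rate) is (a−1)/b = 62/11 ≈ 5.64.

λ̂_MAP = 5.64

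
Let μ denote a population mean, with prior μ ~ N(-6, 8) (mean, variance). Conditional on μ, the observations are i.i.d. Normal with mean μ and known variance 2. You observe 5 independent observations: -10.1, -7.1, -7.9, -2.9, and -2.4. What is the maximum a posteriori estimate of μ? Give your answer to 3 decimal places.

n = 5; x̄ = ((-10.1) + (-7.1) + (-7.9) + (-2.9) + (-2.4))/5 = -30.4/5 = -6.08.
For a Normal prior and Normal likelihood with known variance, the posterior is Normal; its mode equals its mean, the precision-weighted average.
Prior precision 1/σ₀² = 1/8 = 0.125; data precision n/σ² = 5/2 = 2.5.
μ̂ = (0.125·(-6) + 2.5·(-6.08)) / (0.125 + 2.5) = (-15.95)/2.625 = -638/105 ≈ -6.076.

μ̂_MAP = -6.076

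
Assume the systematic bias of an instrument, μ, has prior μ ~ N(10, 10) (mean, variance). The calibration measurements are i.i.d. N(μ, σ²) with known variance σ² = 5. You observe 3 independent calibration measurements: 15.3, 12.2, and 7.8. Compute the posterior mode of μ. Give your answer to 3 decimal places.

μ̂_MAP = 11.514

n = 3; x̄ = (15.3 + 12.2 + 7.8)/3 = 35.3/3 = 353/30 ≈ 11.7667.
For a Normal prior and Normal likelihood with known variance, the posterior is Normal; its mode equals its mean, the precision-weighted average.
Prior precision 1/σ₀² = 1/10 = 0.1; data precision n/σ² = 3/5 = 0.6.
μ̂ = (0.1·10 + 0.6·(353/30)) / (0.1 + 0.6) = 8.06/0.7 = 403/35 ≈ 11.514.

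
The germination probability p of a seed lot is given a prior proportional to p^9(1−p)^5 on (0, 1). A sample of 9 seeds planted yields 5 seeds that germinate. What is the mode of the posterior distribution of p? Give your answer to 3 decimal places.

p̂_MAP = 0.609

The prior density ∝ p^9(1−p)^5 is the kernel of Beta(10, 6).
Data: 5 successes in 9 trials. The binomial likelihood contributes p^5(1−p)^4, so the posterior is Beta(10+5, 6+4) = Beta(15, 10).
For Beta(a, b) with a, b > 1 the mode is (a−1)/(a+b−2) = 14/23 ≈ 0.609.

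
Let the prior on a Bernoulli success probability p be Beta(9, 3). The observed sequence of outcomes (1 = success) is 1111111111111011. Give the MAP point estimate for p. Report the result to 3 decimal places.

p̂_MAP = 0.885

Prior: Beta(9, 3).
Data: 15 successes in 16 trials (from the sequence). The binomial likelihood contributes p^15(1−p)^1, so the posterior is Beta(9+15, 3+1) = Beta(24, 4).
For Beta(a, b) with a, b > 1 the mode is (a−1)/(a+b−2) = 23/26 ≈ 0.885.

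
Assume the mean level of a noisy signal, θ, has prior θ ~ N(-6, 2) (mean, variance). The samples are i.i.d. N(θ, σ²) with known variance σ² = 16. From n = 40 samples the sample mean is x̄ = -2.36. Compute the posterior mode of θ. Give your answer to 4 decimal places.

θ̂_MAP = -2.9667

n = 40, x̄ = -2.36.
For a Normal prior and Normal likelihood with known variance, the posterior is Normal; its mode equals its mean, the precision-weighted average.
Prior precision 1/σ₀² = 1/2 = 0.5; data precision n/σ² = 40/16 = 2.5.
θ̂ = (0.5·(-6) + 2.5·(-2.36)) / (0.5 + 2.5) = (-8.9)/3 = -89/30 ≈ -2.9667.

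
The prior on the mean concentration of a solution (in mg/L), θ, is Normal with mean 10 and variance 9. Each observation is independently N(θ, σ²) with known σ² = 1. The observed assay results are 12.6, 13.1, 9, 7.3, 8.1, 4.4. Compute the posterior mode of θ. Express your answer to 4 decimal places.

θ̂_MAP = 9.1000

n = 6; x̄ = (12.6 + 13.1 + 9 + 7.3 + 8.1 + 4.4)/6 = 54.5/6 = 109/12 ≈ 9.0833.
For a Normal prior and Normal likelihood with known variance, the posterior is Normal; its mode equals its mean, the precision-weighted average.
Prior precision 1/σ₀² = 1/9; data precision n/σ² = 6/1 = 6.
θ̂ = ((1/9)·10 + 6·(109/12)) / (1/9 + 6) = (1001/18)/(55/9) = 9.1000.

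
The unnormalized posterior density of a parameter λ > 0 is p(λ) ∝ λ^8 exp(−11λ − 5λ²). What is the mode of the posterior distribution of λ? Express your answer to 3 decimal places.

λ̂_MAP = 0.500

ℓ'(λ) = 8/λ − 11 − 10λ. Setting this to zero and multiplying by λ: 10λ² + 11λ − 8 = 0.
λ = (−11 + √(11² + 4·10·8)) / (2·10) = (−11 + √441) / 20 = (−11 + 21)/20 = 1/2.
ℓ''(λ) = −8/λ² − 10 < 0, confirming a maximum.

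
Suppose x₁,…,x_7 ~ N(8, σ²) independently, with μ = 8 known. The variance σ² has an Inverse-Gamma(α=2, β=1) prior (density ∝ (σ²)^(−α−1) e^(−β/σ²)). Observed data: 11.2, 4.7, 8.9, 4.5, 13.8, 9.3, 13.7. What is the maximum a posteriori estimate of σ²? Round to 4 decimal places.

Sum of squared deviations about the known mean: SS = (11.2−8)² + (4.7−8)² + (8.9−8)² + (4.5−8)² + (13.8−8)² + (9.3−8)² + (13.7−8)² = 102.01.
The Normal likelihood contributes (σ²)^(−n/2) exp(−SS/(2σ²)), so the posterior is Inverse-Gamma(α + n/2, β + SS/2) = Inverse-Gamma(5.5, 52.005).
The mode of Inverse-Gamma(a, b) is b/(a+1) = 52.005/6.5 ≈ 8.0008.

σ̂²_MAP = 8.0008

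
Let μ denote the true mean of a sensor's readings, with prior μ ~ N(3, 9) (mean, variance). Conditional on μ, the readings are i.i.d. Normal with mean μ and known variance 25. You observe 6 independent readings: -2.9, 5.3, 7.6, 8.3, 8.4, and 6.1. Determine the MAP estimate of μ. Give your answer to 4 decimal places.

μ̂_MAP = 4.6861

n = 6; x̄ = ((-2.9) + 5.3 + 7.6 + 8.3 + 8.4 + 6.1)/6 = 32.8/6 = 82/15 ≈ 5.4667.
For a Normal prior and Normal likelihood with known variance, the posterior is Normal; its mode equals its mean, the precision-weighted average.
Prior precision 1/σ₀² = 1/9; data precision n/σ² = 6/25 = 0.24.
μ̂ = ((1/9)·3 + 0.24·(82/15)) / (1/9 + 0.24) = (617/375)/(79/225) = 1851/395 ≈ 4.6861.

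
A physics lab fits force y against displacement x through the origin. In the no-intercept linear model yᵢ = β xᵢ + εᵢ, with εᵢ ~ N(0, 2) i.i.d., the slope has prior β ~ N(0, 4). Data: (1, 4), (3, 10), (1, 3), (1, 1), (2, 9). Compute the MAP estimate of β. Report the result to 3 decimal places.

β̂_MAP = 3.394

log p(β | y) = −Σ(yᵢ − βxᵢ)²/(2·2) − β²/(2·4) + const.
Setting the derivative to zero: Σxᵢ(yᵢ − βxᵢ)/2 − β/4 = 0, so β = Σxᵢyᵢ / (Σxᵢ² + σ²/τ²).
Σxᵢyᵢ = 1·4 + 3·10 + 1·3 + 1·1 + 2·9 = 56; Σxᵢ² = 16; σ²/τ² = 0.5.
β̂_MAP = 56 / (16 + 0.5) = 56/16.5 ≈ 3.394.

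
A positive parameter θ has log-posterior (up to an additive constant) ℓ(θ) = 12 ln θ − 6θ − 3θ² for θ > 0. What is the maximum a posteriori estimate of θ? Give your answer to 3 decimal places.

ℓ'(θ) = 12/θ − 6 − 6θ. Setting this to zero and multiplying by θ: 6θ² + 6θ − 12 = 0.
θ = (−6 + √(6² + 4·6·12)) / (2·6) = (−6 + √324) / 12 = (−6 + 18)/12 = 1.
ℓ''(θ) = −12/θ² − 6 < 0, confirming a maximum.

θ̂_MAP = 1.000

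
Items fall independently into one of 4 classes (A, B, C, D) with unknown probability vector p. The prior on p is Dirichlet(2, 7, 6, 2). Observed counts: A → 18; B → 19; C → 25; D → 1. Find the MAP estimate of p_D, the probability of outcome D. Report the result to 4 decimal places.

MAP estimate of p_D = 0.0263

The posterior is Dirichlet(αᵢ + nᵢ) = Dirichlet(20, 26, 31, 3).
For a Dirichlet(a₁,…,a_K) with all aᵢ > 1, the mode has j-th component (aⱼ − 1)/(Σaᵢ − K).
Here Σaᵢ = 80 and K = 4, so p_D = (3 − 1)/(80 − 4) = 2/76 ≈ 0.0263.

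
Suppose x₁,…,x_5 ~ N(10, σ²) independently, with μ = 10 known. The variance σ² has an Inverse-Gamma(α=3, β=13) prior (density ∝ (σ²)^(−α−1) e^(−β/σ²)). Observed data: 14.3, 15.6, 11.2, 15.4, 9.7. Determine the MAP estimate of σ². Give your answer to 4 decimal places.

Sum of squared deviations about the known mean: SS = (14.3−10)² + (15.6−10)² + (11.2−10)² + (15.4−10)² + (9.7−10)² = 80.54.
The Normal likelihood contributes (σ²)^(−n/2) exp(−SS/(2σ²)), so the posterior is Inverse-Gamma(α + n/2, β + SS/2) = Inverse-Gamma(5.5, 53.27).
The mode of Inverse-Gamma(a, b) is b/(a+1) = 53.27/6.5 ≈ 8.1954.

σ̂²_MAP = 8.1954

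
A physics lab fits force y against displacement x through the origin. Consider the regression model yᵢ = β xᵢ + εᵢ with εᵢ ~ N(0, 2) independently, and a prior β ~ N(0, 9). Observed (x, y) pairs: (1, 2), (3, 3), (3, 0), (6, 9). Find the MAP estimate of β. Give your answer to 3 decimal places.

β̂_MAP = 1.177

log p(β | y) = −Σ(yᵢ − βxᵢ)²/(2·2) − β²/(2·9) + const.
Setting the derivative to zero: Σxᵢ(yᵢ − βxᵢ)/2 − β/9 = 0, so β = Σxᵢyᵢ / (Σxᵢ² + σ²/τ²).
Σxᵢyᵢ = 1·2 + 3·3 + 3·0 + 6·9 = 65; Σxᵢ² = 55; σ²/τ² = 2/9.
β̂_MAP = 65 / (55 + 2/9) = 65/(497/9) = 585/497 ≈ 1.177.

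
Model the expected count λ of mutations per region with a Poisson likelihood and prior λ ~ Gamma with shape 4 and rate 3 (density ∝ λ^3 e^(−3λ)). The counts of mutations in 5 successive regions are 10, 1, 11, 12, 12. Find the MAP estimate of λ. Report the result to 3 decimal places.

λ̂_MAP = 6.125

Σxᵢ = 10+1+11+12+12 = 46, with n = 5.
Posterior ∝ λ^3e^(−3λ) · λ^46e^(−5λ) = λ^49e^(−8λ), i.e. Gamma(shape=50, rate=8).
The mode of a Gamma(a, b) with a ≥ 1 (shape–rate) is (a−1)/b = 49/8 ≈ 6.125.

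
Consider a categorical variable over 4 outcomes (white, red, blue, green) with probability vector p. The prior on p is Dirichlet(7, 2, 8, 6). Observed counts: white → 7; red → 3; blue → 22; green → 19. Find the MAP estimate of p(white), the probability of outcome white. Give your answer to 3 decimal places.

MAP estimate of p(white) = 0.186

The posterior is Dirichlet(αᵢ + nᵢ) = Dirichlet(14, 5, 30, 25).
For a Dirichlet(a₁,…,a_K) with all aᵢ > 1, the mode has j-th component (aⱼ − 1)/(Σaᵢ − K).
Here Σaᵢ = 74 and K = 4, so p(white) = (14 − 1)/(74 − 4) = 13/70 ≈ 0.186.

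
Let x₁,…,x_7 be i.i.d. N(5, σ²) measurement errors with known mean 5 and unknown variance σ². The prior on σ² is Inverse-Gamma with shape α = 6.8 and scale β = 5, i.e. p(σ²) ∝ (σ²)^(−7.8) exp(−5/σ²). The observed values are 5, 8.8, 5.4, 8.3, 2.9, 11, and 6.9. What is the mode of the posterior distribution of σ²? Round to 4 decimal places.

Sum of squared deviations about the known mean: SS = (5−5)² + (8.8−5)² + (5.4−5)² + (8.3−5)² + (2.9−5)² + (11−5)² + (6.9−5)² = 69.51.
The Normal likelihood contributes (σ²)^(−n/2) exp(−SS/(2σ²)), so the posterior is Inverse-Gamma(α + n/2, β + SS/2) = Inverse-Gamma(10.3, 39.755).
The mode of Inverse-Gamma(a, b) is b/(a+1) = 39.755/11.3 ≈ 3.5181.

σ̂²_MAP = 3.5181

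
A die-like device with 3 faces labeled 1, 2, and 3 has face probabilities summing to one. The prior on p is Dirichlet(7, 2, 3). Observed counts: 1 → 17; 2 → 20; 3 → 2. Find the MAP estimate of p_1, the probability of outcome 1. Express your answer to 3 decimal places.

MAP estimate: 0.479

The posterior is Dirichlet(αᵢ + nᵢ) = Dirichlet(24, 22, 5).
For a Dirichlet(a₁,…,a_K) with all aᵢ > 1, the mode has j-th component (aⱼ − 1)/(Σaᵢ − K).
Here Σaᵢ = 51 and K = 3, so p_1 = (24 − 1)/(51 − 3) = 23/48 ≈ 0.479.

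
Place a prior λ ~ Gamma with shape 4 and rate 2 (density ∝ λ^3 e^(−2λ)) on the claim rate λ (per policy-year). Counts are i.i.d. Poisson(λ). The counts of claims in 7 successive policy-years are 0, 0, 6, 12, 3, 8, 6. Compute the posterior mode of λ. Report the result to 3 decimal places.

Σxᵢ = 0+0+6+12+3+8+6 = 35, with n = 7.
Posterior ∝ λ^3e^(−2λ) · λ^35e^(−7λ) = λ^38e^(−9λ), i.e. Gamma(shape=39, rate=9).
The mode of a Gamma(a, b) with a ≥ 1 (shape–rate) is (a−1)/b = 38/9 ≈ 4.222.

λ̂_MAP = 4.222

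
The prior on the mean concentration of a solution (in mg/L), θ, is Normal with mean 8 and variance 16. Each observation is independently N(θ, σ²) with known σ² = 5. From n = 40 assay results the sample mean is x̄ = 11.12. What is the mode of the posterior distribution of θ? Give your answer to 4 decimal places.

θ̂_MAP = 11.0958

n = 40, x̄ = 11.12.
For a Normal prior and Normal likelihood with known variance, the posterior is Normal; its mode equals its mean, the precision-weighted average.
Prior precision 1/σ₀² = 1/16 = 0.0625; data precision n/σ² = 40/5 = 8.
θ̂ = (0.0625·8 + 8·11.12) / (0.0625 + 8) = 89.46/8.0625 = 11928/1075 ≈ 11.0958.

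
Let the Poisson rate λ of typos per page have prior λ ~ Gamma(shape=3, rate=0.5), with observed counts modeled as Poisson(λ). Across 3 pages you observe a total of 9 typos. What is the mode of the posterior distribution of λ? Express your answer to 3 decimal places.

λ̂_MAP = 3.143

Σxᵢ = 9, n = 3.
Posterior ∝ λ^2e^(−0.5λ) · λ^9e^(−3λ) = λ^11e^(−3.5λ), i.e. Gamma(shape=12, rate=3.5).
The mode of a Gamma(a, b) with a ≥ 1 (shape–rate) is (a−1)/b = 11/3.5 ≈ 3.143.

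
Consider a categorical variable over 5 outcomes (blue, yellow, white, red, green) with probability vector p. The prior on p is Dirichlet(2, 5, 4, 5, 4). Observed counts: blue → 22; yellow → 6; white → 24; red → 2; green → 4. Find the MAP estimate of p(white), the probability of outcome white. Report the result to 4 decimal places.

MAP estimate of p(white) = 0.3699

The posterior is Dirichlet(αᵢ + nᵢ) = Dirichlet(24, 11, 28, 7, 8).
For a Dirichlet(a₁,…,a_K) with all aᵢ > 1, the mode has j-th component (aⱼ − 1)/(Σaᵢ − K).
Here Σaᵢ = 78 and K = 5, so p(white) = (28 − 1)/(78 − 5) = 27/73 ≈ 0.3699.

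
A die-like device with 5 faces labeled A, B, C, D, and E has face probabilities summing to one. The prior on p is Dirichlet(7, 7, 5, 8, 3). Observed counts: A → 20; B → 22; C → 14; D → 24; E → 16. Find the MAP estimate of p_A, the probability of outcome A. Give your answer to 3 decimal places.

The posterior is Dirichlet(αᵢ + nᵢ) = Dirichlet(27, 29, 19, 32, 19).
For a Dirichlet(a₁,…,a_K) with all aᵢ > 1, the mode has j-th component (aⱼ − 1)/(Σaᵢ − K).
Here Σaᵢ = 126 and K = 5, so p_A = (27 − 1)/(126 − 5) = 26/121 ≈ 0.215.

MAP estimate of p_A = 0.215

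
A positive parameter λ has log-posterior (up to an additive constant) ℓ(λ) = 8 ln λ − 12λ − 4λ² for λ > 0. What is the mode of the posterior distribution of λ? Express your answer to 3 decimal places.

λ̂_MAP = 0.500

ℓ'(λ) = 8/λ − 12 − 8λ. Setting this to zero and multiplying by λ: 8λ² + 12λ − 8 = 0.
λ = (−12 + √(12² + 4·8·8)) / (2·8) = (−12 + √400) / 16 = (−12 + 20)/16 = 1/2.
ℓ''(λ) = −8/λ² − 8 < 0, confirming a maximum.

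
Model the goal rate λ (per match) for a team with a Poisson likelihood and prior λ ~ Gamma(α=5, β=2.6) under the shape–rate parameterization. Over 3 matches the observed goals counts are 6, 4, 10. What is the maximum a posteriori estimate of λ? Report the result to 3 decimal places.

Σxᵢ = 6+4+10 = 20, with n = 3.
Posterior ∝ λ^4e^(−2.6λ) · λ^20e^(−3λ) = λ^24e^(−5.6λ), i.e. Gamma(shape=25, rate=5.6).
The mode of a Gamma(a, b) with a ≥ 1 (shape–rate) is (a−1)/b = 24/5.6 ≈ 4.286.

λ̂_MAP = 4.286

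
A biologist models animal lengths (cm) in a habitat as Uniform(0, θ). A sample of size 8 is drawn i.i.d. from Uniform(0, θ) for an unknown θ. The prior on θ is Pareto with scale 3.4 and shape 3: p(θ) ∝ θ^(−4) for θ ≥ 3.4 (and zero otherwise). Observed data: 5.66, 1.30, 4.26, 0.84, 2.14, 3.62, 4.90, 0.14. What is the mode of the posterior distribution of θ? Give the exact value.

The Uniform(0, θ) likelihood is θ^(−n) for θ ≥ max(xᵢ), zero otherwise. Here max(xᵢ) = 5.66.
Posterior ∝ θ^(−4) · θ^(−8) = θ^(−12) on θ ≥ max(3.4, 5.66) = 5.66.
This density is strictly decreasing in θ, so the posterior mode lies at the lower boundary of the support.

θ̂_MAP = 5.66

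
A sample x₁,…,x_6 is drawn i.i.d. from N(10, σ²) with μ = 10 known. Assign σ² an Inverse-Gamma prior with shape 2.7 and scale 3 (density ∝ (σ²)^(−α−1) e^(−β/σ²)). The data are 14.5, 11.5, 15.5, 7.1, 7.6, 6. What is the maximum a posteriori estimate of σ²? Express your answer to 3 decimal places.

σ̂²_MAP = 6.636

Sum of squared deviations about the known mean: SS = (14.5−10)² + (11.5−10)² + (15.5−10)² + (7.1−10)² + (7.6−10)² + (6−10)² = 82.92.
The Normal likelihood contributes (σ²)^(−n/2) exp(−SS/(2σ²)), so the posterior is Inverse-Gamma(α + n/2, β + SS/2) = Inverse-Gamma(5.7, 44.46).
The mode of Inverse-Gamma(a, b) is b/(a+1) = 44.46/6.7 ≈ 6.636.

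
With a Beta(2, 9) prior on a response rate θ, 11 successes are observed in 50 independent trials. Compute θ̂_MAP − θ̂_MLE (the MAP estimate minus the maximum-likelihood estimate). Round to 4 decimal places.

Posterior is Beta(13, 48); MAP = (13−1)/(61−2) = 12/59 ≈ 0.20339.
MLE ignores the prior: θ̂_MLE = k/n = 11/50 ≈ 0.22000.
Difference = 12/59 − 11/50 = -49/2950 ≈ -0.0166.

MAP − MLE = -0.0166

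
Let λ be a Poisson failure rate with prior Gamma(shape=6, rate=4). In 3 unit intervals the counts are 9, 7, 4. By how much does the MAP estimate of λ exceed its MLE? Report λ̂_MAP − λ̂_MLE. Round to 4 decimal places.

MAP − MLE = -3.0952

Σxᵢ = 20. Posterior is Gamma(26, 7); MAP = (26−1)/7 = 25/7 ≈ 3.57143.
MLE = x̄ = 20/3 ≈ 6.66667.
Difference = 25/7 − 20/3 = -65/21 ≈ -3.0952.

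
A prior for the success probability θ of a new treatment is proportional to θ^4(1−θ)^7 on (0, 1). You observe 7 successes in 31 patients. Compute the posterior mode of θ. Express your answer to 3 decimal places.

The prior density ∝ θ^4(1−θ)^7 is the kernel of Beta(5, 8).
Data: 7 successes in 31 trials. The binomial likelihood contributes θ^7(1−θ)^24, so the posterior is Beta(5+7, 8+24) = Beta(12, 32).
For Beta(a, b) with a, b > 1 the mode is (a−1)/(a+b−2) = 11/42 ≈ 0.262.

θ̂_MAP = 0.262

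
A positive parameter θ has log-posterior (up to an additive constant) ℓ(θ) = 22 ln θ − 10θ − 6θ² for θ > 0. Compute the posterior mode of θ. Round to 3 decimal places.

θ̂_MAP = 1.000

ℓ'(θ) = 22/θ − 10 − 12θ. Setting this to zero and multiplying by θ: 12θ² + 10θ − 22 = 0.
θ = (−10 + √(10² + 4·12·22)) / (2·12) = (−10 + √1156) / 24 = (−10 + 34)/24 = 1.
ℓ''(θ) = −22/θ² − 12 < 0, confirming a maximum.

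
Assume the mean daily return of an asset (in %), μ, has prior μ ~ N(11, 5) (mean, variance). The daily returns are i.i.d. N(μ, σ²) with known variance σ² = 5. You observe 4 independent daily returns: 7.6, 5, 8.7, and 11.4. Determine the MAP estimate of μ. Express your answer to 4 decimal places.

n = 4; x̄ = (7.6 + 5 + 8.7 + 11.4)/4 = 32.7/4 = 8.175.
For a Normal prior and Normal likelihood with known variance, the posterior is Normal; its mode equals its mean, the precision-weighted average.
Prior precision 1/σ₀² = 1/5 = 0.2; data precision n/σ² = 4/5 = 0.8.
μ̂ = (0.2·11 + 0.8·8.175) / (0.2 + 0.8) = 8.74/1 = 8.7400.

μ̂_MAP = 8.7400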